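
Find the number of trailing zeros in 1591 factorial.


floor(1591/5) = 318
floor(1591/25) = 63
floor(1591/125) = 12
floor(1591/625) = 2
Total = 395

395 trailing zeros


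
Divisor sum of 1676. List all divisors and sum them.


Divisors of 1676: 1, 2, 4, 419, 838, 1676
Sum = 1 + 2 + 4 + 419 + 838 + 1676 = 2940

σ(1676) = 2940


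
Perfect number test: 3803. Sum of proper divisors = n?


Proper divisors of 3803: 1
Sum = 1 = 1

No, 3803 is not perfect (1 ≠ 3803)


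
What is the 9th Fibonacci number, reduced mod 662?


F(k) mod 662 for k=1..9:
1, 1, 2, 3, 5, 8, 13, 21, 34
F(9) mod 662 = 34


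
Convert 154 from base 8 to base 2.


154 (base 8) = 108 (decimal)
108 (decimal) = 1101100 (base 2)


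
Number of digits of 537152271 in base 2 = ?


537152271 in base 2 = 100000000001000100101100001111
Number of digits = 30

30 digits (base 2)


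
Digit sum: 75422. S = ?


7 + 5 + 4 + 2 + 2 = 20


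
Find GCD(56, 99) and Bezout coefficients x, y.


Tabular extended Euclidean (each row: r = 56*s + 99*t):
r=56, s=1, t=0
r=99, s=0, t=1
q=0: r=56, s=1, t=0   [56*(1) + 99*(0) = 56]
q=1: r=43, s=-1, t=1   [56*(-1) + 99*(1) = 43]
q=1: r=13, s=2, t=-1   [56*(2) + 99*(-1) = 13]
q=3: r=4, s=-7, t=4   [56*(-7) + 99*(4) = 4]
q=3: r=1, s=23, t=-13   [56*(23) + 99*(-13) = 1]
q=4: r=0, s=-99, t=56   [56*(-99) + 99*(56) = 0]
GCD = 1; from the row with r=1: x=23, y=-13
Check: 56*(23) + 99*(-13) = 1288 - 1287 = 1

GCD = 1, x = 23, y = -13


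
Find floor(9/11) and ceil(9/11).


9/11 = 0.8182
floor = 0
ceil = 1

floor = 0, ceil = 1


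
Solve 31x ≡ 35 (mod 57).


GCD(31, 57) = 1, unique solution
a^(-1) mod 57 = 46
x = 46 * 35 mod 57 = 14

x ≡ 14 (mod 57)


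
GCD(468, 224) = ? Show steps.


468 = 2 * 224 + 20
224 = 11 * 20 + 4
20 = 5 * 4 + 0
GCD = 4


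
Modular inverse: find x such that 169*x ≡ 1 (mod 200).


Use the extended Euclidean algorithm on (200, 169); each row r = 200*s + 169*t:
r=200, s=1, t=0
r=169, s=0, t=1
q=1: r=31, s=1, t=-1   [200*(1) + 169*(-1) = 31]
q=5: r=14, s=-5, t=6   [200*(-5) + 169*(6) = 14]
q=2: r=3, s=11, t=-13   [200*(11) + 169*(-13) = 3]
q=4: r=2, s=-49, t=58   [200*(-49) + 169*(58) = 2]
q=1: r=1, s=60, t=-71   [200*(60) + 169*(-71) = 1]
q=2: r=0, s=-169, t=200   [200*(-169) + 169*(200) = 0]
GCD = 1 with t = -71, so 169*(-71) ≡ 1 (mod 200)
Inverse = -71 mod 200 = 129
Check: 169 * 129 = 21801 ≡ 1 (mod 200)

169^(-1) ≡ 129 (mod 200)


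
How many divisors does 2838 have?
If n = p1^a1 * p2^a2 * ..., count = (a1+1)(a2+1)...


2838 = 2^1 × 3^1 × 11^1 × 43^1
d(2838) = (1+1) × (1+1) × (1+1) × (1+1) = 16

16 divisors


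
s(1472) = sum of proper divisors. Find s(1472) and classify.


Proper divisors: 1, 2, 4, 8, 16, 23, 32, 46, 64, 92, 184, 368, 736
Sum = 1 + 2 + 4 + 8 + 16 + 23 + 32 + 46 + 64 + 92 + 184 + 368 + 736 = 1576
1576 > 1472 → abundant

s(1472) = 1576 (abundant)


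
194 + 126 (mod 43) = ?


194 + 126 = 320
320 mod 43 = 19


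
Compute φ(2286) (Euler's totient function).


2286 = 2 × 3^2 × 127
Prime factors: 2, 3, 127
φ(2286) = 2286 × (1-1/2) × (1-1/3) × (1-1/127)
= 2286 × 1/2 × 2/3 × 126/127 = 756

φ(2286) = 756


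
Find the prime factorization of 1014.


1014 / 2 = 507
507 / 3 = 169
169 / 13 = 13
13 / 13 = 1
1014 = 2 × 3 × 13^2


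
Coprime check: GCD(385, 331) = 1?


Euclidean algorithm:
385 = 1 * 331 + 54
331 = 6 * 54 + 7
54 = 7 * 7 + 5
7 = 1 * 5 + 2
5 = 2 * 2 + 1
2 = 2 * 1 + 0
GCD(385, 331) = 1

Yes, coprime (GCD = 1)


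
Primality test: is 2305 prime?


2305 / 5 = 461 (exact division)
2305 is NOT prime.

No, 2305 is not prime


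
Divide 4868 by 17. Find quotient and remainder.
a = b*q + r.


4868 = 17 * 286 + 6
Check: 4862 + 6 = 4868

q = 286, r = 6


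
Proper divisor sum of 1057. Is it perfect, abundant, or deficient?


Proper divisors: 1, 7, 151
Sum = 1 + 7 + 151 = 159
159 < 1057 → deficient

s(1057) = 159 (deficient)


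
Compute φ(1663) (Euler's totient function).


1663 = 1663
Prime factors: 1663
φ(1663) = 1663 × (1-1/1663)
= 1663 × 1662/1663 = 1662

φ(1663) = 1662


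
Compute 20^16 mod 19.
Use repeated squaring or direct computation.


20^1 mod 19 = 1
20^2 mod 19 = 1
20^3 mod 19 = 1
20^4 mod 19 = 1
20^5 mod 19 = 1
20^6 mod 19 = 1
20^7 mod 19 = 1
20^8 mod 19 = 1
20^9 mod 19 = 1
20^10 mod 19 = 1
20^11 mod 19 = 1
20^12 mod 19 = 1
20^13 mod 19 = 1
20^14 mod 19 = 1
20^15 mod 19 = 1
20^16 mod 19 = 1


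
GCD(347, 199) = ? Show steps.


347 = 1 * 199 + 148
199 = 1 * 148 + 51
148 = 2 * 51 + 46
51 = 1 * 46 + 5
46 = 9 * 5 + 1
5 = 5 * 1 + 0
GCD = 1


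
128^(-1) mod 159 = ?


Use the extended Euclidean algorithm on (159, 128); each row r = 159*s + 128*t:
r=159, s=1, t=0
r=128, s=0, t=1
q=1: r=31, s=1, t=-1   [159*(1) + 128*(-1) = 31]
q=4: r=4, s=-4, t=5   [159*(-4) + 128*(5) = 4]
q=7: r=3, s=29, t=-36   [159*(29) + 128*(-36) = 3]
q=1: r=1, s=-33, t=41   [159*(-33) + 128*(41) = 1]
q=3: r=0, s=128, t=-159   [159*(128) + 128*(-159) = 0]
GCD = 1 with t = 41, so 128*(41) ≡ 1 (mod 159)
Inverse = 41 mod 159 = 41
Check: 128 * 41 = 5248 ≡ 1 (mod 159)

128^(-1) ≡ 41 (mod 159)


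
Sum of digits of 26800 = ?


2 + 6 + 8 + 0 + 0 = 16


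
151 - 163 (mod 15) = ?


151 - 163 = -12
-12 mod 15 = 3


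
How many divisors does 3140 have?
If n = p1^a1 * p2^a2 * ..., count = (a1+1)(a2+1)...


3140 = 2^2 × 5^1 × 157^1
d(3140) = (2+1) × (1+1) × (1+1) = 12

12 divisors


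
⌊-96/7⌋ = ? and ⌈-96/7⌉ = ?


-96/7 = -13.7143
floor = -14
ceil = -13

floor = -14, ceil = -13


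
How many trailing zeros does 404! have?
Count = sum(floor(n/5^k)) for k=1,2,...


floor(404/5) = 80
floor(404/25) = 16
floor(404/125) = 3
Total = 99

99 trailing zeros


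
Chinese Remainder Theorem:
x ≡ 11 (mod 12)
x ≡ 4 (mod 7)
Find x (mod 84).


M = 12*7 = 84
M1 = M/12 = 7, M2 = M/7 = 12
M1^(-1) mod 12 = 7, M2^(-1) mod 7 = 3
x = 11*7*7 + 4*12*3 = 683
683 mod 84 = 11
Check: 11 mod 12 = 11 ✓, 11 mod 7 = 4 ✓

x ≡ 11 (mod 84)


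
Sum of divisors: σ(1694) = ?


Divisors of 1694: 1, 2, 7, 11, 14, 22, 77, 121, 154, 242, 847, 1694
Sum = 1 + 2 + 7 + 11 + 14 + 22 + 77 + 121 + 154 + 242 + 847 + 1694 = 3192

σ(1694) = 3192


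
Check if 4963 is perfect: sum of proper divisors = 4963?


Proper divisors of 4963: 1, 7, 709
Sum = 1 + 7 + 709 = 717

No, 4963 is not perfect (717 ≠ 4963)


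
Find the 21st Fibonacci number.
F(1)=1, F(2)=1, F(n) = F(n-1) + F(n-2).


Sequence: 1, 1, 2, 3, 5, 8, 13, 21, 34, 55, 89, 144, 233, 377, 610, 987, 1597, 2584, 4181, 6765, 10946
F(21) = 10946


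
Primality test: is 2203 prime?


Check divisors up to sqrt(2203) = 46.9361
No divisors found.
2203 is prime.

Yes, 2203 is prime


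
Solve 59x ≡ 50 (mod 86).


GCD(59, 86) = 1, unique solution
a^(-1) mod 86 = 35
x = 35 * 50 mod 86 = 30

x ≡ 30 (mod 86)


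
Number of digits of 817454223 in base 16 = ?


817454223 in base 16 = 30B95C8F
Number of digits = 8

8 digits (base 16)


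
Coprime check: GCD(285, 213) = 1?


Euclidean algorithm:
285 = 1 * 213 + 72
213 = 2 * 72 + 69
72 = 1 * 69 + 3
69 = 23 * 3 + 0
GCD(285, 213) = 3

No, not coprime (GCD = 3)


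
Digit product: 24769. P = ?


2 × 4 × 7 × 6 × 9 = 3024


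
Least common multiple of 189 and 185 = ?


GCD(189, 185) = 1
LCM = 189*185/1 = 34965/1 = 34965

LCM = 34965


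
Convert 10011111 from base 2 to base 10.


10011111 (base 2) = 159 (decimal)
159 (decimal) = 159 (base 10)


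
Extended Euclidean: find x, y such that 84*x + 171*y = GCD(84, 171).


Tabular extended Euclidean (each row: r = 84*s + 171*t):
r=84, s=1, t=0
r=171, s=0, t=1
q=0: r=84, s=1, t=0   [84*(1) + 171*(0) = 84]
q=2: r=3, s=-2, t=1   [84*(-2) + 171*(1) = 3]
q=28: r=0, s=57, t=-28   [84*(57) + 171*(-28) = 0]
GCD = 3; from the row with r=3: x=-2, y=1
Check: 84*(-2) + 171*(1) = -168 + 171 = 3

GCD = 3, x = -2, y = 1


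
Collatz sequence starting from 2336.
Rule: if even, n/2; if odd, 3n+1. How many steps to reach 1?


2336 → 1168 → 584 → 292 → 146 → 73 → 220 → 110 → 55 → 166 → 83 → 250 → 125 → 376 → 188 → 94 → 47 → 142 → 71 → 214 → 107 → 322 → 161 → 484 → 242 → 121 → 364 → 182 → 91 → 274 → 137 → 412 → 206 → 103 → 310 → 155 → 466 → 233 → 700 → 350 → 175 → 526 → 263 → 790 → 395 → 1186 → 593 → 1780 → 890 → 445 → 1336 → 668 → 334 → 167 → 502 → 251 → 754 → 377 → 1132 → 566 → 283 → 850 → 425 → 1276 → 638 → 319 → 958 → 479 → 1438 → 719 → 2158 → 1079 → 3238 → 1619 → 4858 → 2429 → 7288 → 3644 → 1822 → 911 → 2734 → 1367 → 4102 → 2051 → 6154 → 3077 → 9232 → 4616 → 2308 → 1154 → 577 → 1732 → 866 → 433 → 1300 → 650 → 325 → 976 → 488 → 244 → 122 → 61 → 184 → 92 → 46 → 23 → 70 → 35 → 106 → 53 → 160 → 80 → 40 → 20 → 10 → 5 → 16 → 8 → 4 → 2 → 1
Total steps = 120

120 steps


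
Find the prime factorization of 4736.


4736 / 2 = 2368
2368 / 2 = 1184
1184 / 2 = 592
592 / 2 = 296
296 / 2 = 148
148 / 2 = 74
74 / 2 = 37
37 / 37 = 1
4736 = 2^7 × 37


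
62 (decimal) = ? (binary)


62 (base 10) = 62 (decimal)
62 (decimal) = 111110 (base 2)


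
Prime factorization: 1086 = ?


1086 / 2 = 543
543 / 3 = 181
181 / 181 = 1
1086 = 2 × 3 × 181


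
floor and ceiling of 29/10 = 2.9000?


29/10 = 2.9000
floor = 2
ceil = 3

floor = 2, ceil = 3


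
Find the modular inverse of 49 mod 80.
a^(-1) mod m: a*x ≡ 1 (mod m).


Use the extended Euclidean algorithm on (80, 49); each row r = 80*s + 49*t:
r=80, s=1, t=0
r=49, s=0, t=1
q=1: r=31, s=1, t=-1   [80*(1) + 49*(-1) = 31]
q=1: r=18, s=-1, t=2   [80*(-1) + 49*(2) = 18]
q=1: r=13, s=2, t=-3   [80*(2) + 49*(-3) = 13]
q=1: r=5, s=-3, t=5   [80*(-3) + 49*(5) = 5]
q=2: r=3, s=8, t=-13   [80*(8) + 49*(-13) = 3]
q=1: r=2, s=-11, t=18   [80*(-11) + 49*(18) = 2]
q=1: r=1, s=19, t=-31   [80*(19) + 49*(-31) = 1]
q=2: r=0, s=-49, t=80   [80*(-49) + 49*(80) = 0]
GCD = 1 with t = -31, so 49*(-31) ≡ 1 (mod 80)
Inverse = -31 mod 80 = 49
Check: 49 * 49 = 2401 ≡ 1 (mod 80)

49^(-1) ≡ 49 (mod 80)


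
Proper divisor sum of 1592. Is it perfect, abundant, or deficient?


Proper divisors: 1, 2, 4, 8, 199, 398, 796
Sum = 1 + 2 + 4 + 8 + 199 + 398 + 796 = 1408
1408 < 1592 → deficient

s(1592) = 1408 (deficient)


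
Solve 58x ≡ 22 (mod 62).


GCD(58, 62) = 2 divides 22
Divide: 29x ≡ 11 (mod 31)
x ≡ 10 (mod 31)


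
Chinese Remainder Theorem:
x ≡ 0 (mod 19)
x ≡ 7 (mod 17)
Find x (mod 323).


M = 19*17 = 323
M1 = M/19 = 17, M2 = M/17 = 19
M1^(-1) mod 19 = 9, M2^(-1) mod 17 = 9
x = 0*17*9 + 7*19*9 = 1197
1197 mod 323 = 228
Check: 228 mod 19 = 0 ✓, 228 mod 17 = 7 ✓

x ≡ 228 (mod 323)


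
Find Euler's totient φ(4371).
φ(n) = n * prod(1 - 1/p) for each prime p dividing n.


4371 = 3 × 31 × 47
Prime factors: 3, 31, 47
φ(4371) = 4371 × (1-1/3) × (1-1/31) × (1-1/47)
= 4371 × 2/3 × 30/31 × 46/47 = 2760

φ(4371) = 2760


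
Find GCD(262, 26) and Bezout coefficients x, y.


Tabular extended Euclidean (each row: r = 262*s + 26*t):
r=262, s=1, t=0
r=26, s=0, t=1
q=10: r=2, s=1, t=-10   [262*(1) + 26*(-10) = 2]
q=13: r=0, s=-13, t=131   [262*(-13) + 26*(131) = 0]
GCD = 2; from the row with r=2: x=1, y=-10
Check: 262*(1) + 26*(-10) = 262 - 260 = 2

GCD = 2, x = 1, y = -10


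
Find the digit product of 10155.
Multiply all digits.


1 × 0 × 1 × 5 × 5 = 0


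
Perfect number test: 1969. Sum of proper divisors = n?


Proper divisors of 1969: 1, 11, 179
Sum = 1 + 11 + 179 = 191

No, 1969 is not perfect (191 ≠ 1969)


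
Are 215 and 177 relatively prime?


Euclidean algorithm:
215 = 1 * 177 + 38
177 = 4 * 38 + 25
38 = 1 * 25 + 13
25 = 1 * 13 + 12
13 = 1 * 12 + 1
12 = 12 * 1 + 0
GCD(215, 177) = 1

Yes, coprime (GCD = 1)


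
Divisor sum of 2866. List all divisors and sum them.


Divisors of 2866: 1, 2, 1433, 2866
Sum = 1 + 2 + 1433 + 2866 = 4302

σ(2866) = 4302


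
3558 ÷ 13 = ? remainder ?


3558 = 13 * 273 + 9
Check: 3549 + 9 = 3558

q = 273, r = 9


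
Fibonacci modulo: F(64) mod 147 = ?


F(k) mod 147 for k=1..64:
1, 1, 2, 3, 5, 8, 13, 21, 34, 55, 89, 144, 86, 83, 22, 105, 127, 85, 65, 3, 68, 71, 139, 63, 55, 118, 26, 144, 23, 20, 43, 63, 106, 22, 128, 3, 131, 134, 118, 105, 76, 34, 110, 144, 107, 104, 64, 21, 85, 106, 44, 3, 47, 50, 97, 0, 97, 97, 47, 144, 44, 41, 85, 126
F(64) mod 147 = 126


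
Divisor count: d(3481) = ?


3481 = 59^2
d(3481) = (2+1) = 3

3 divisors


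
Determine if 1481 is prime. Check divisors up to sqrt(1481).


Check divisors up to sqrt(1481) = 38.4838
No divisors found.
1481 is prime.

Yes, 1481 is prime


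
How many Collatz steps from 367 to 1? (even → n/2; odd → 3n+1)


367 → 1102 → 551 → 1654 → 827 → 2482 → 1241 → 3724 → 1862 → 931 → 2794 → 1397 → 4192 → 2096 → 1048 → 524 → 262 → 131 → 394 → 197 → 592 → 296 → 148 → 74 → 37 → 112 → 56 → 28 → 14 → 7 → 22 → 11 → 34 → 17 → 52 → 26 → 13 → 40 → 20 → 10 → 5 → 16 → 8 → 4 → 2 → 1
Total steps = 45

45 steps


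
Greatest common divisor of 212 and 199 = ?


212 = 1 * 199 + 13
199 = 15 * 13 + 4
13 = 3 * 4 + 1
4 = 4 * 1 + 0
GCD = 1


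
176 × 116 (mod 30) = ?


176 × 116 = 20416
20416 mod 30 = 16


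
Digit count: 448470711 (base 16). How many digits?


448470711 in base 16 = 1ABB1EB7
Number of digits = 8

8 digits (base 16)


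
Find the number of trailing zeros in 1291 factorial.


floor(1291/5) = 258
floor(1291/25) = 51
floor(1291/125) = 10
floor(1291/625) = 2
Total = 321

321 trailing zeros


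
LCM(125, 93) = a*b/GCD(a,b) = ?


GCD(125, 93) = 1
LCM = 125*93/1 = 11625/1 = 11625

LCM = 11625


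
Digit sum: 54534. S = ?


5 + 4 + 5 + 3 + 4 = 21


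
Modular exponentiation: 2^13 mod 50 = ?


2^1 mod 50 = 2
2^2 mod 50 = 4
2^3 mod 50 = 8
2^4 mod 50 = 16
2^5 mod 50 = 32
2^6 mod 50 = 14
2^7 mod 50 = 28
2^8 mod 50 = 6
2^9 mod 50 = 12
2^10 mod 50 = 24
2^11 mod 50 = 48
2^12 mod 50 = 46
2^13 mod 50 = 42


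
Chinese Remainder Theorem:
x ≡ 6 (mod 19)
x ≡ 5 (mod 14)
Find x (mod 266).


M = 19*14 = 266
M1 = M/19 = 14, M2 = M/14 = 19
M1^(-1) mod 19 = 15, M2^(-1) mod 14 = 3
x = 6*14*15 + 5*19*3 = 1545
1545 mod 266 = 215
Check: 215 mod 19 = 6 ✓, 215 mod 14 = 5 ✓

x ≡ 215 (mod 266)


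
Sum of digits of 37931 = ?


3 + 7 + 9 + 3 + 1 = 23


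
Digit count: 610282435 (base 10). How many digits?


610282435 has 9 digits in base 10
floor(log10(610282435)) + 1 = floor(8.7855) + 1 = 9

9 digits (base 10)


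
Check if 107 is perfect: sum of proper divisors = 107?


Proper divisors of 107: 1
Sum = 1 = 1

No, 107 is not perfect (1 ≠ 107)


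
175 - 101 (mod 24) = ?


175 - 101 = 74
74 mod 24 = 2


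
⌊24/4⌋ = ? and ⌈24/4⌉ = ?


24/4 = 6.0000
floor = 6
ceil = 6

floor = 6, ceil = 6


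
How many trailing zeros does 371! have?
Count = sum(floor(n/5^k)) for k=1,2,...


floor(371/5) = 74
floor(371/25) = 14
floor(371/125) = 2
Total = 90

90 trailing zeros


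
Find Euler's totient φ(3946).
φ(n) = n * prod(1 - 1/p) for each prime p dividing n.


3946 = 2 × 1973
Prime factors: 2, 1973
φ(3946) = 3946 × (1-1/2) × (1-1/1973)
= 3946 × 1/2 × 1972/1973 = 1972

φ(3946) = 1972


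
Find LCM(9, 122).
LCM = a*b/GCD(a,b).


GCD(9, 122) = 1
LCM = 9*122/1 = 1098/1 = 1098

LCM = 1098


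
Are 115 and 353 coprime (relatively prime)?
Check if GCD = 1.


Euclidean algorithm:
353 = 3 * 115 + 8
115 = 14 * 8 + 3
8 = 2 * 3 + 2
3 = 1 * 2 + 1
2 = 2 * 1 + 0
GCD(115, 353) = 1

Yes, coprime (GCD = 1)


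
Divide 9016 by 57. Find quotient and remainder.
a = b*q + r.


9016 = 57 * 158 + 10
Check: 9006 + 10 = 9016

q = 158, r = 10


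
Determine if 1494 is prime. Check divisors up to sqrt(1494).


1494 / 2 = 747 (exact division)
1494 is NOT prime.

No, 1494 is not prime


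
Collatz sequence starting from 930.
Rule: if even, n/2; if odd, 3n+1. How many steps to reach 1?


930 → 465 → 1396 → 698 → 349 → 1048 → 524 → 262 → 131 → 394 → 197 → 592 → 296 → 148 → 74 → 37 → 112 → 56 → 28 → 14 → 7 → 22 → 11 → 34 → 17 → 52 → 26 → 13 → 40 → 20 → 10 → 5 → 16 → 8 → 4 → 2 → 1
Total steps = 36

36 steps


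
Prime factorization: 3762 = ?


3762 / 2 = 1881
1881 / 3 = 627
627 / 3 = 209
209 / 11 = 19
19 / 19 = 1
3762 = 2 × 3^2 × 11 × 19


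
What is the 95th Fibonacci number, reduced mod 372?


F(k) mod 372 for k=1..95:
1, 1, 2, 3, 5, 8, 13, 21, 34, 55, 89, 144, 233, 5, 238, 243, 109, 352, 89, 69, 158, 227, 13, 240, 253, 121, 2, 123, 125, 248, 1, 249, 250, 127, 5, 132, 137, 269, 34, 303, 337, 268, 233, 129, 362, 119, 109, 228, 337, 193, 158, 351, 137, 116, 253, 369, 250, 247, 125, 0, 125, 125, 250, 3, 253, 256, 137, 21, 158, 179, 337, 144, 109, 253, 362, 243, 233, 104, 337, 69, 34, 103, 137, 240, 5, 245, 250, 123, 1, 124, 125, 249, 2, 251, 253
F(95) mod 372 = 253


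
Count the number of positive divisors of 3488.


3488 = 2^5 × 109^1
d(3488) = (5+1) × (1+1) = 12

12 divisors


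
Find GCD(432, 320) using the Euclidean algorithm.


432 = 1 * 320 + 112
320 = 2 * 112 + 96
112 = 1 * 96 + 16
96 = 6 * 16 + 0
GCD = 16


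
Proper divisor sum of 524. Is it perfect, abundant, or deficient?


Proper divisors: 1, 2, 4, 131, 262
Sum = 1 + 2 + 4 + 131 + 262 = 400
400 < 524 → deficient

s(524) = 400 (deficient)


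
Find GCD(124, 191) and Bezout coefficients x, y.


Tabular extended Euclidean (each row: r = 124*s + 191*t):
r=124, s=1, t=0
r=191, s=0, t=1
q=0: r=124, s=1, t=0   [124*(1) + 191*(0) = 124]
q=1: r=67, s=-1, t=1   [124*(-1) + 191*(1) = 67]
q=1: r=57, s=2, t=-1   [124*(2) + 191*(-1) = 57]
q=1: r=10, s=-3, t=2   [124*(-3) + 191*(2) = 10]
q=5: r=7, s=17, t=-11   [124*(17) + 191*(-11) = 7]
q=1: r=3, s=-20, t=13   [124*(-20) + 191*(13) = 3]
q=2: r=1, s=57, t=-37   [124*(57) + 191*(-37) = 1]
q=3: r=0, s=-191, t=124   [124*(-191) + 191*(124) = 0]
GCD = 1; from the row with r=1: x=57, y=-37
Check: 124*(57) + 191*(-37) = 7068 - 7067 = 1

GCD = 1, x = 57, y = -37


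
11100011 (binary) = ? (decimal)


11100011 (base 2) = 227 (decimal)
227 (decimal) = 227 (base 10)


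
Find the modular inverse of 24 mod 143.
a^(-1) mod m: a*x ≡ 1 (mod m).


Use the extended Euclidean algorithm on (143, 24); each row r = 143*s + 24*t:
r=143, s=1, t=0
r=24, s=0, t=1
q=5: r=23, s=1, t=-5   [143*(1) + 24*(-5) = 23]
q=1: r=1, s=-1, t=6   [143*(-1) + 24*(6) = 1]
q=23: r=0, s=24, t=-143   [143*(24) + 24*(-143) = 0]
GCD = 1 with t = 6, so 24*(6) ≡ 1 (mod 143)
Inverse = 6 mod 143 = 6
Check: 24 * 6 = 144 ≡ 1 (mod 143)

24^(-1) ≡ 6 (mod 143)


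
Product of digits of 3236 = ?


3 × 2 × 3 × 6 = 108


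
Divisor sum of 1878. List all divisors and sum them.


Divisors of 1878: 1, 2, 3, 6, 313, 626, 939, 1878
Sum = 1 + 2 + 3 + 6 + 313 + 626 + 939 + 1878 = 3768

σ(1878) = 3768


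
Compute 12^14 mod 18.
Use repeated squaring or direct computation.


12^1 mod 18 = 12
12^2 mod 18 = 0
12^3 mod 18 = 0
12^4 mod 18 = 0
12^5 mod 18 = 0
12^6 mod 18 = 0
12^7 mod 18 = 0
12^8 mod 18 = 0
12^9 mod 18 = 0
12^10 mod 18 = 0
12^11 mod 18 = 0
12^12 mod 18 = 0
12^13 mod 18 = 0
12^14 mod 18 = 0


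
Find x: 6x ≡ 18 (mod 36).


GCD(6, 36) = 6 divides 18
Divide: 1x ≡ 3 (mod 6)
x ≡ 3 (mod 6)


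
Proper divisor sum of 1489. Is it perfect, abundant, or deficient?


Proper divisors: 1
Sum = 1 = 1
1 < 1489 → deficient

s(1489) = 1 (deficient)


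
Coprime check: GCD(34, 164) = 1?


Euclidean algorithm:
164 = 4 * 34 + 28
34 = 1 * 28 + 6
28 = 4 * 6 + 4
6 = 1 * 4 + 2
4 = 2 * 2 + 0
GCD(34, 164) = 2

No, not coprime (GCD = 2)


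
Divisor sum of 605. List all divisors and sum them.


Divisors of 605: 1, 5, 11, 55, 121, 605
Sum = 1 + 5 + 11 + 55 + 121 + 605 = 798

σ(605) = 798


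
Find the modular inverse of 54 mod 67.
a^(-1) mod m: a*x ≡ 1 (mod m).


Use the extended Euclidean algorithm on (67, 54); each row r = 67*s + 54*t:
r=67, s=1, t=0
r=54, s=0, t=1
q=1: r=13, s=1, t=-1   [67*(1) + 54*(-1) = 13]
q=4: r=2, s=-4, t=5   [67*(-4) + 54*(5) = 2]
q=6: r=1, s=25, t=-31   [67*(25) + 54*(-31) = 1]
q=2: r=0, s=-54, t=67   [67*(-54) + 54*(67) = 0]
GCD = 1 with t = -31, so 54*(-31) ≡ 1 (mod 67)
Inverse = -31 mod 67 = 36
Check: 54 * 36 = 1944 ≡ 1 (mod 67)

54^(-1) ≡ 36 (mod 67)


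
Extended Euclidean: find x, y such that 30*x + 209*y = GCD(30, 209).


Tabular extended Euclidean (each row: r = 30*s + 209*t):
r=30, s=1, t=0
r=209, s=0, t=1
q=0: r=30, s=1, t=0   [30*(1) + 209*(0) = 30]
q=6: r=29, s=-6, t=1   [30*(-6) + 209*(1) = 29]
q=1: r=1, s=7, t=-1   [30*(7) + 209*(-1) = 1]
q=29: r=0, s=-209, t=30   [30*(-209) + 209*(30) = 0]
GCD = 1; from the row with r=1: x=7, y=-1
Check: 30*(7) + 209*(-1) = 210 - 209 = 1

GCD = 1, x = 7, y = -1


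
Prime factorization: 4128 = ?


4128 / 2 = 2064
2064 / 2 = 1032
1032 / 2 = 516
516 / 2 = 258
258 / 2 = 129
129 / 3 = 43
43 / 43 = 1
4128 = 2^5 × 3 × 43


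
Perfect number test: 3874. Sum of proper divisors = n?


Proper divisors of 3874: 1, 2, 13, 26, 149, 298, 1937
Sum = 1 + 2 + 13 + 26 + 149 + 298 + 1937 = 2426

No, 3874 is not perfect (2426 ≠ 3874)


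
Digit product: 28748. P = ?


2 × 8 × 7 × 4 × 8 = 3584


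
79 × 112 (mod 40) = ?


79 × 112 = 8848
8848 mod 40 = 8


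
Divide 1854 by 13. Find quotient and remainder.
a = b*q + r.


1854 = 13 * 142 + 8
Check: 1846 + 8 = 1854

q = 142, r = 8


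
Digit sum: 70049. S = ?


7 + 0 + 0 + 4 + 9 = 20


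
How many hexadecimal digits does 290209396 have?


290209396 in base 16 = 114C3E74
Number of digits = 8

8 digits (base 16)


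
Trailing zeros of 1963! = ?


floor(1963/5) = 392
floor(1963/25) = 78
floor(1963/125) = 15
floor(1963/625) = 3
Total = 488

488 trailing zeros


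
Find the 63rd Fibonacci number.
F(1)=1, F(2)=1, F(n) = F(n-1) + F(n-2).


Sequence: 1, 1, 2, 3, 5, 8, 13, 21, 34, 55, 89, 144, 233, 377, 610, 987, 1597, 2584, 4181, 6765, 10946, 17711, 28657, 46368, 75025, 121393, 196418, 317811, 514229, 832040, 1346269, 2178309, 3524578, 5702887, 9227465, 14930352, 24157817, 39088169, 63245986, 102334155, 165580141, 267914296, 433494437, 701408733, 1134903170, 1836311903, 2971215073, 4807526976, 7778742049, 12586269025, 20365011074, 32951280099, 53316291173, 86267571272, 139583862445, 225851433717, 365435296162, 591286729879, 956722026041, 1548008755920, 2504730781961, 4052739537881, 6557470319842
F(63) = 6557470319842


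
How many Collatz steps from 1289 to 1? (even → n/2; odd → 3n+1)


1289 → 3868 → 1934 → 967 → 2902 → 1451 → 4354 → 2177 → 6532 → 3266 → 1633 → 4900 → 2450 → 1225 → 3676 → 1838 → 919 → 2758 → 1379 → 4138 → 2069 → 6208 → 3104 → 1552 → 776 → 388 → 194 → 97 → 292 → 146 → 73 → 220 → 110 → 55 → 166 → 83 → 250 → 125 → 376 → 188 → 94 → 47 → 142 → 71 → 214 → 107 → 322 → 161 → 484 → 242 → 121 → 364 → 182 → 91 → 274 → 137 → 412 → 206 → 103 → 310 → 155 → 466 → 233 → 700 → 350 → 175 → 526 → 263 → 790 → 395 → 1186 → 593 → 1780 → 890 → 445 → 1336 → 668 → 334 → 167 → 502 → 251 → 754 → 377 → 1132 → 566 → 283 → 850 → 425 → 1276 → 638 → 319 → 958 → 479 → 1438 → 719 → 2158 → 1079 → 3238 → 1619 → 4858 → 2429 → 7288 → 3644 → 1822 → 911 → 2734 → 1367 → 4102 → 2051 → 6154 → 3077 → 9232 → 4616 → 2308 → 1154 → 577 → 1732 → 866 → 433 → 1300 → 650 → 325 → 976 → 488 → 244 → 122 → 61 → 184 → 92 → 46 → 23 → 70 → 35 → 106 → 53 → 160 → 80 → 40 → 20 → 10 → 5 → 16 → 8 → 4 → 2 → 1
Total steps = 145

145 steps


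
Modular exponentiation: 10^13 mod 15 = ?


10^1 mod 15 = 10
10^2 mod 15 = 10
10^3 mod 15 = 10
10^4 mod 15 = 10
10^5 mod 15 = 10
10^6 mod 15 = 10
10^7 mod 15 = 10
10^8 mod 15 = 10
10^9 mod 15 = 10
10^10 mod 15 = 10
10^11 mod 15 = 10
10^12 mod 15 = 10
10^13 mod 15 = 10


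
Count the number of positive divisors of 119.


119 = 7^1 × 17^1
d(119) = (1+1) × (1+1) = 4

4 divisors


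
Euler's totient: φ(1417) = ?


1417 = 13 × 109
Prime factors: 13, 109
φ(1417) = 1417 × (1-1/13) × (1-1/109)
= 1417 × 12/13 × 108/109 = 1296

φ(1417) = 1296


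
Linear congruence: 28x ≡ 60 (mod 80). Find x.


GCD(28, 80) = 4 divides 60
Divide: 7x ≡ 15 (mod 20)
x ≡ 5 (mod 20)


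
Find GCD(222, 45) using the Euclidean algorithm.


222 = 4 * 45 + 42
45 = 1 * 42 + 3
42 = 14 * 3 + 0
GCD = 3


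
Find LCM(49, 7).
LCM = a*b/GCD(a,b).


GCD(49, 7) = 7
LCM = 49*7/7 = 343/7 = 49

LCM = 49


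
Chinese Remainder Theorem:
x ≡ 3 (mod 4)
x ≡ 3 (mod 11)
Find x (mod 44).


M = 4*11 = 44
M1 = M/4 = 11, M2 = M/11 = 4
M1^(-1) mod 4 = 3, M2^(-1) mod 11 = 3
x = 3*11*3 + 3*4*3 = 135
135 mod 44 = 3
Check: 3 mod 4 = 3 ✓, 3 mod 11 = 3 ✓

x ≡ 3 (mod 44)


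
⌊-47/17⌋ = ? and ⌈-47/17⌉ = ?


-47/17 = -2.7647
floor = -3
ceil = -2

floor = -3, ceil = -2


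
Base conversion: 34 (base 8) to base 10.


34 (base 8) = 28 (decimal)
28 (decimal) = 28 (base 10)


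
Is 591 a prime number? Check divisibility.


591 / 3 = 197 (exact division)
591 is NOT prime.

No, 591 is not prime


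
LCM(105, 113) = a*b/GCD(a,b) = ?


GCD(105, 113) = 1
LCM = 105*113/1 = 11865/1 = 11865

LCM = 11865


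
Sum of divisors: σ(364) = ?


Divisors of 364: 1, 2, 4, 7, 13, 14, 26, 28, 52, 91, 182, 364
Sum = 1 + 2 + 4 + 7 + 13 + 14 + 26 + 28 + 52 + 91 + 182 + 364 = 784

σ(364) = 784


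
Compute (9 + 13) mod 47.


9 + 13 = 22
22 mod 47 = 22


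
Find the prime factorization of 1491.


1491 / 3 = 497
497 / 7 = 71
71 / 71 = 1
1491 = 3 × 7 × 71


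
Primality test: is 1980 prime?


1980 / 2 = 990 (exact division)
1980 is NOT prime.

No, 1980 is not prime


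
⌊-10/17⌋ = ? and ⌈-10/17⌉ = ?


-10/17 = -0.5882
floor = -1
ceil = 0

floor = -1, ceil = 0


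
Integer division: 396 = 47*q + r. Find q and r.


396 = 47 * 8 + 20
Check: 376 + 20 = 396

q = 8, r = 20


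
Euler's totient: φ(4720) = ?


4720 = 2^4 × 5 × 59
Prime factors: 2, 5, 59
φ(4720) = 4720 × (1-1/2) × (1-1/5) × (1-1/59)
= 4720 × 1/2 × 4/5 × 58/59 = 1856

φ(4720) = 1856


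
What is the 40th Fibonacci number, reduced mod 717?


F(k) mod 717 for k=1..40:
1, 1, 2, 3, 5, 8, 13, 21, 34, 55, 89, 144, 233, 377, 610, 270, 163, 433, 596, 312, 191, 503, 694, 480, 457, 220, 677, 180, 140, 320, 460, 63, 523, 586, 392, 261, 653, 197, 133, 330
F(40) mod 717 = 330


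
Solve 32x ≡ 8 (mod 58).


GCD(32, 58) = 2 divides 8
Divide: 16x ≡ 4 (mod 29)
x ≡ 22 (mod 29)


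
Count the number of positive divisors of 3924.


3924 = 2^2 × 3^2 × 109^1
d(3924) = (2+1) × (2+1) × (1+1) = 18

18 divisors


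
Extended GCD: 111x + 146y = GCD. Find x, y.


Tabular extended Euclidean (each row: r = 111*s + 146*t):
r=111, s=1, t=0
r=146, s=0, t=1
q=0: r=111, s=1, t=0   [111*(1) + 146*(0) = 111]
q=1: r=35, s=-1, t=1   [111*(-1) + 146*(1) = 35]
q=3: r=6, s=4, t=-3   [111*(4) + 146*(-3) = 6]
q=5: r=5, s=-21, t=16   [111*(-21) + 146*(16) = 5]
q=1: r=1, s=25, t=-19   [111*(25) + 146*(-19) = 1]
q=5: r=0, s=-146, t=111   [111*(-146) + 146*(111) = 0]
GCD = 1; from the row with r=1: x=25, y=-19
Check: 111*(25) + 146*(-19) = 2775 - 2774 = 1

GCD = 1, x = 25, y = -19


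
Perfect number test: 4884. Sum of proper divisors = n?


Proper divisors of 4884: 1, 2, 3, 4, 6, 11, 12, 22, 33, 37, 44, 66, 74, 111, 132, 148, 222, 407, 444, 814, 1221, 1628, 2442
Sum = 1 + 2 + 3 + 4 + 6 + 11 + 12 + 22 + 33 + 37 + 44 + 66 + 74 + 111 + 132 + 148 + 222 + 407 + 444 + 814 + 1221 + 1628 + 2442 = 7884

No, 4884 is not perfect (7884 ≠ 4884)


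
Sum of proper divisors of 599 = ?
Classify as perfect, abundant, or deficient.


Proper divisors: 1
Sum = 1 = 1
1 < 599 → deficient

s(599) = 1 (deficient)


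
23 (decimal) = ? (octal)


23 (base 10) = 23 (decimal)
23 (decimal) = 27 (base 8)


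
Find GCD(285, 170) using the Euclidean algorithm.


285 = 1 * 170 + 115
170 = 1 * 115 + 55
115 = 2 * 55 + 5
55 = 11 * 5 + 0
GCD = 5


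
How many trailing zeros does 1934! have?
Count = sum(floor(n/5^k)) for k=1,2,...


floor(1934/5) = 386
floor(1934/25) = 77
floor(1934/125) = 15
floor(1934/625) = 3
Total = 481

481 trailing zeros


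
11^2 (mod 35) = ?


11^1 mod 35 = 11
11^2 mod 35 = 16


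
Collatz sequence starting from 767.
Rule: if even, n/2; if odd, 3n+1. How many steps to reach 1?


767 → 2302 → 1151 → 3454 → 1727 → 5182 → 2591 → 7774 → 3887 → 11662 → 5831 → 17494 → 8747 → 26242 → 13121 → 39364 → 19682 → 9841 → 29524 → 14762 → 7381 → 22144 → 11072 → 5536 → 2768 → 1384 → 692 → 346 → 173 → 520 → 260 → 130 → 65 → 196 → 98 → 49 → 148 → 74 → 37 → 112 → 56 → 28 → 14 → 7 → 22 → 11 → 34 → 17 → 52 → 26 → 13 → 40 → 20 → 10 → 5 → 16 → 8 → 4 → 2 → 1
Total steps = 59

59 steps


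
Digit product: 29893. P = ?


2 × 9 × 8 × 9 × 3 = 3888


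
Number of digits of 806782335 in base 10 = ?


806782335 has 9 digits in base 10
floor(log10(806782335)) + 1 = floor(8.9068) + 1 = 9

9 digits (base 10)


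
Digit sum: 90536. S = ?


9 + 0 + 5 + 3 + 6 = 23


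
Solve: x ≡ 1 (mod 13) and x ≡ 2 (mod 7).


M = 13*7 = 91
M1 = M/13 = 7, M2 = M/7 = 13
M1^(-1) mod 13 = 2, M2^(-1) mod 7 = 6
x = 1*7*2 + 2*13*6 = 170
170 mod 91 = 79
Check: 79 mod 13 = 1 ✓, 79 mod 7 = 2 ✓

x ≡ 79 (mod 91)


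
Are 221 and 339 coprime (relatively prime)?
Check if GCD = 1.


Euclidean algorithm:
339 = 1 * 221 + 118
221 = 1 * 118 + 103
118 = 1 * 103 + 15
103 = 6 * 15 + 13
15 = 1 * 13 + 2
13 = 6 * 2 + 1
2 = 2 * 1 + 0
GCD(221, 339) = 1

Yes, coprime (GCD = 1)


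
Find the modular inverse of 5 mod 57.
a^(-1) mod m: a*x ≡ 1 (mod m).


Use the extended Euclidean algorithm on (57, 5); each row r = 57*s + 5*t:
r=57, s=1, t=0
r=5, s=0, t=1
q=11: r=2, s=1, t=-11   [57*(1) + 5*(-11) = 2]
q=2: r=1, s=-2, t=23   [57*(-2) + 5*(23) = 1]
q=2: r=0, s=5, t=-57   [57*(5) + 5*(-57) = 0]
GCD = 1 with t = 23, so 5*(23) ≡ 1 (mod 57)
Inverse = 23 mod 57 = 23
Check: 5 * 23 = 115 ≡ 1 (mod 57)

5^(-1) ≡ 23 (mod 57)


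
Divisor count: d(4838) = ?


4838 = 2^1 × 41^1 × 59^1
d(4838) = (1+1) × (1+1) × (1+1) = 8

8 divisors


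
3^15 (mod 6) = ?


3^1 mod 6 = 3
3^2 mod 6 = 3
3^3 mod 6 = 3
3^4 mod 6 = 3
3^5 mod 6 = 3
3^6 mod 6 = 3
3^7 mod 6 = 3
3^8 mod 6 = 3
3^9 mod 6 = 3
3^10 mod 6 = 3
3^11 mod 6 = 3
3^12 mod 6 = 3
3^13 mod 6 = 3
3^14 mod 6 = 3
3^15 mod 6 = 3


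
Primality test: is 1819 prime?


1819 / 17 = 107 (exact division)
1819 is NOT prime.

No, 1819 is not prime


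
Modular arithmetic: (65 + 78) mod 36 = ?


65 + 78 = 143
143 mod 36 = 35


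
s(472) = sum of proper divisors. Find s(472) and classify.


Proper divisors: 1, 2, 4, 8, 59, 118, 236
Sum = 1 + 2 + 4 + 8 + 59 + 118 + 236 = 428
428 < 472 → deficient

s(472) = 428 (deficient)


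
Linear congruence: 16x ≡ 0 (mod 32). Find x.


GCD(16, 32) = 16 divides 0
Divide: 1x ≡ 0 (mod 2)
x ≡ 0 (mod 2)


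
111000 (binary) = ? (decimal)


111000 (base 2) = 56 (decimal)
56 (decimal) = 56 (base 10)


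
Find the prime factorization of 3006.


3006 / 2 = 1503
1503 / 3 = 501
501 / 3 = 167
167 / 167 = 1
3006 = 2 × 3^2 × 167


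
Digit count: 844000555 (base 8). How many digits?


844000555 in base 8 = 6223466453
Number of digits = 10

10 digits (base 8)


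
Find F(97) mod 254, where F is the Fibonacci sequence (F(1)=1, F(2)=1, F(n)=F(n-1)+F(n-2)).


F(k) mod 254 for k=1..97:
1, 1, 2, 3, 5, 8, 13, 21, 34, 55, 89, 144, 233, 123, 102, 225, 73, 44, 117, 161, 24, 185, 209, 140, 95, 235, 76, 57, 133, 190, 69, 5, 74, 79, 153, 232, 131, 109, 240, 95, 81, 176, 3, 179, 182, 107, 35, 142, 177, 65, 242, 53, 41, 94, 135, 229, 110, 85, 195, 26, 221, 247, 214, 207, 167, 120, 33, 153, 186, 85, 17, 102, 119, 221, 86, 53, 139, 192, 77, 15, 92, 107, 199, 52, 251, 49, 46, 95, 141, 236, 123, 105, 228, 79, 53, 132, 185
F(97) mod 254 = 185


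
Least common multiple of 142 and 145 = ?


GCD(142, 145) = 1
LCM = 142*145/1 = 20590/1 = 20590

LCM = 20590


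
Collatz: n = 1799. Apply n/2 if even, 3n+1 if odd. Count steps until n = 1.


1799 → 5398 → 2699 → 8098 → 4049 → 12148 → 6074 → 3037 → 9112 → 4556 → 2278 → 1139 → 3418 → 1709 → 5128 → 2564 → 1282 → 641 → 1924 → 962 → 481 → 1444 → 722 → 361 → 1084 → 542 → 271 → 814 → 407 → 1222 → 611 → 1834 → 917 → 2752 → 1376 → 688 → 344 → 172 → 86 → 43 → 130 → 65 → 196 → 98 → 49 → 148 → 74 → 37 → 112 → 56 → 28 → 14 → 7 → 22 → 11 → 34 → 17 → 52 → 26 → 13 → 40 → 20 → 10 → 5 → 16 → 8 → 4 → 2 → 1
Total steps = 68

68 steps


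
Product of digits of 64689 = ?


6 × 4 × 6 × 8 × 9 = 10368


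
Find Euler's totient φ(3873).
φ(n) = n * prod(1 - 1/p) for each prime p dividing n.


3873 = 3 × 1291
Prime factors: 3, 1291
φ(3873) = 3873 × (1-1/3) × (1-1/1291)
= 3873 × 2/3 × 1290/1291 = 2580

φ(3873) = 2580


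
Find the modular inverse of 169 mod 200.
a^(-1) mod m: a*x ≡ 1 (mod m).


Use the extended Euclidean algorithm on (200, 169); each row r = 200*s + 169*t:
r=200, s=1, t=0
r=169, s=0, t=1
q=1: r=31, s=1, t=-1   [200*(1) + 169*(-1) = 31]
q=5: r=14, s=-5, t=6   [200*(-5) + 169*(6) = 14]
q=2: r=3, s=11, t=-13   [200*(11) + 169*(-13) = 3]
q=4: r=2, s=-49, t=58   [200*(-49) + 169*(58) = 2]
q=1: r=1, s=60, t=-71   [200*(60) + 169*(-71) = 1]
q=2: r=0, s=-169, t=200   [200*(-169) + 169*(200) = 0]
GCD = 1 with t = -71, so 169*(-71) ≡ 1 (mod 200)
Inverse = -71 mod 200 = 129
Check: 169 * 129 = 21801 ≡ 1 (mod 200)

169^(-1) ≡ 129 (mod 200)


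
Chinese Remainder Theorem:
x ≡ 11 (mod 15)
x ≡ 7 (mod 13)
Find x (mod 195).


M = 15*13 = 195
M1 = M/15 = 13, M2 = M/13 = 15
M1^(-1) mod 15 = 7, M2^(-1) mod 13 = 7
x = 11*13*7 + 7*15*7 = 1736
1736 mod 195 = 176
Check: 176 mod 15 = 11 ✓, 176 mod 13 = 7 ✓

x ≡ 176 (mod 195)


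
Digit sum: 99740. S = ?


9 + 9 + 7 + 4 + 0 = 29


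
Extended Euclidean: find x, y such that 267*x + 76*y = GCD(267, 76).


Tabular extended Euclidean (each row: r = 267*s + 76*t):
r=267, s=1, t=0
r=76, s=0, t=1
q=3: r=39, s=1, t=-3   [267*(1) + 76*(-3) = 39]
q=1: r=37, s=-1, t=4   [267*(-1) + 76*(4) = 37]
q=1: r=2, s=2, t=-7   [267*(2) + 76*(-7) = 2]
q=18: r=1, s=-37, t=130   [267*(-37) + 76*(130) = 1]
q=2: r=0, s=76, t=-267   [267*(76) + 76*(-267) = 0]
GCD = 1; from the row with r=1: x=-37, y=130
Check: 267*(-37) + 76*(130) = -9879 + 9880 = 1

GCD = 1, x = -37, y = 130


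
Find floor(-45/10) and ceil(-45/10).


-45/10 = -4.5000
floor = -5
ceil = -4

floor = -5, ceil = -4


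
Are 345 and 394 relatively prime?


Euclidean algorithm:
394 = 1 * 345 + 49
345 = 7 * 49 + 2
49 = 24 * 2 + 1
2 = 2 * 1 + 0
GCD(345, 394) = 1

Yes, coprime (GCD = 1)


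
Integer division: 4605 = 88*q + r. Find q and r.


4605 = 88 * 52 + 29
Check: 4576 + 29 = 4605

q = 52, r = 29


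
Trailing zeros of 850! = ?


floor(850/5) = 170
floor(850/25) = 34
floor(850/125) = 6
floor(850/625) = 1
Total = 211

211 trailing zeros


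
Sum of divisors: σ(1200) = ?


Divisors of 1200: 1, 2, 3, 4, 5, 6, 8, 10, 12, 15, 16, 20, 24, 25, 30, 40, 48, 50, 60, 75, 80, 100, 120, 150, 200, 240, 300, 400, 600, 1200
Sum = 1 + 2 + 3 + 4 + 5 + 6 + 8 + 10 + 12 + 15 + 16 + 20 + 24 + 25 + 30 + 40 + 48 + 50 + 60 + 75 + 80 + 100 + 120 + 150 + 200 + 240 + 300 + 400 + 600 + 1200 = 3844

σ(1200) = 3844


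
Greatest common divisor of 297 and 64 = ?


297 = 4 * 64 + 41
64 = 1 * 41 + 23
41 = 1 * 23 + 18
23 = 1 * 18 + 5
18 = 3 * 5 + 3
5 = 1 * 3 + 2
3 = 1 * 2 + 1
2 = 2 * 1 + 0
GCD = 1


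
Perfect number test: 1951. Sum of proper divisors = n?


Proper divisors of 1951: 1
Sum = 1 = 1

No, 1951 is not perfect (1 ≠ 1951)


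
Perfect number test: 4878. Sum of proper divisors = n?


Proper divisors of 4878: 1, 2, 3, 6, 9, 18, 271, 542, 813, 1626, 2439
Sum = 1 + 2 + 3 + 6 + 9 + 18 + 271 + 542 + 813 + 1626 + 2439 = 5730

No, 4878 is not perfect (5730 ≠ 4878)


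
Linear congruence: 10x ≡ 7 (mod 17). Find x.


GCD(10, 17) = 1, unique solution
a^(-1) mod 17 = 12
x = 12 * 7 mod 17 = 16

x ≡ 16 (mod 17)


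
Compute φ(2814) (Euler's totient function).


2814 = 2 × 3 × 7 × 67
Prime factors: 2, 3, 7, 67
φ(2814) = 2814 × (1-1/2) × (1-1/3) × (1-1/7) × (1-1/67)
= 2814 × 1/2 × 2/3 × 6/7 × 66/67 = 792

φ(2814) = 792


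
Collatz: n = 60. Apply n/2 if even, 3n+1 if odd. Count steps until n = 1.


60 → 30 → 15 → 46 → 23 → 70 → 35 → 106 → 53 → 160 → 80 → 40 → 20 → 10 → 5 → 16 → 8 → 4 → 2 → 1
Total steps = 19

19 steps


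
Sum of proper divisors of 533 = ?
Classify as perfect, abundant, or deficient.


Proper divisors: 1, 13, 41
Sum = 1 + 13 + 41 = 55
55 < 533 → deficient

s(533) = 55 (deficient)


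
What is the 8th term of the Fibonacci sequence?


Sequence: 1, 1, 2, 3, 5, 8, 13, 21
F(8) = 21


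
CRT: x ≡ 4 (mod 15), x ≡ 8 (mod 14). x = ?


M = 15*14 = 210
M1 = M/15 = 14, M2 = M/14 = 15
M1^(-1) mod 15 = 14, M2^(-1) mod 14 = 1
x = 4*14*14 + 8*15*1 = 904
904 mod 210 = 64
Check: 64 mod 15 = 4 ✓, 64 mod 14 = 8 ✓

x ≡ 64 (mod 210)


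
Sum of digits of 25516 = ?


2 + 5 + 5 + 1 + 6 = 19


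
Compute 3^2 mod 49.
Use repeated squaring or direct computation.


3^1 mod 49 = 3
3^2 mod 49 = 9


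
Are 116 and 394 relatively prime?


Euclidean algorithm:
394 = 3 * 116 + 46
116 = 2 * 46 + 24
46 = 1 * 24 + 22
24 = 1 * 22 + 2
22 = 11 * 2 + 0
GCD(116, 394) = 2

No, not coprime (GCD = 2)


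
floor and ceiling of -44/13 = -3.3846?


-44/13 = -3.3846
floor = -4
ceil = -3

floor = -4, ceil = -3


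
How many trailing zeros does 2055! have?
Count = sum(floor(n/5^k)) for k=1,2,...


floor(2055/5) = 411
floor(2055/25) = 82
floor(2055/125) = 16
floor(2055/625) = 3
Total = 512

512 trailing zeros


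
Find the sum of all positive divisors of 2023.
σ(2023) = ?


Divisors of 2023: 1, 7, 17, 119, 289, 2023
Sum = 1 + 7 + 17 + 119 + 289 + 2023 = 2456

σ(2023) = 2456


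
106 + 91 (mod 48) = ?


106 + 91 = 197
197 mod 48 = 5


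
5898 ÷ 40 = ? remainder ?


5898 = 40 * 147 + 18
Check: 5880 + 18 = 5898

q = 147, r = 18


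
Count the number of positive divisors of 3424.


3424 = 2^5 × 107^1
d(3424) = (5+1) × (1+1) = 12

12 divisors


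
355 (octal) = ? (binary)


355 (base 8) = 237 (decimal)
237 (decimal) = 11101101 (base 2)


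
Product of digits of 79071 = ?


7 × 9 × 0 × 7 × 1 = 0


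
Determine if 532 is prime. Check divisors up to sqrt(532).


532 / 2 = 266 (exact division)
532 is NOT prime.

No, 532 is not prime


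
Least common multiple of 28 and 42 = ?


GCD(28, 42) = 14
LCM = 28*42/14 = 1176/14 = 84

LCM = 84


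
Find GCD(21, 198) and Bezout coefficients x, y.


Tabular extended Euclidean (each row: r = 21*s + 198*t):
r=21, s=1, t=0
r=198, s=0, t=1
q=0: r=21, s=1, t=0   [21*(1) + 198*(0) = 21]
q=9: r=9, s=-9, t=1   [21*(-9) + 198*(1) = 9]
q=2: r=3, s=19, t=-2   [21*(19) + 198*(-2) = 3]
q=3: r=0, s=-66, t=7   [21*(-66) + 198*(7) = 0]
GCD = 3; from the row with r=3: x=19, y=-2
Check: 21*(19) + 198*(-2) = 399 - 396 = 3

GCD = 3, x = 19, y = -2
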